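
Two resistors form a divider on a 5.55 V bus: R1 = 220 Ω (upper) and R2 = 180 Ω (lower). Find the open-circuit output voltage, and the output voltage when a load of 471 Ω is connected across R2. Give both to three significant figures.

Unloaded: 2.50 V; loaded: 2.06 V

Open-circuit: V = 5.55 × 180/(220 + 180) = 2.50 V.
With the load, R2 becomes R2‖R_L = 130.2 Ω, so V = 5.55 × 130.2/350.2 = 2.06 V.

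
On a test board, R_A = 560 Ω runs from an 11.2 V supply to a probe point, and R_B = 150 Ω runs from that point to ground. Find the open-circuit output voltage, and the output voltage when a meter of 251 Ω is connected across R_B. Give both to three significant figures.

Unloaded: 2.37 V; loaded: 1.61 V

Open-circuit: V = 11.2 × 150/(560 + 150) = 2.37 V.
With the load, R_B becomes R_B‖R_L = 93.89 Ω, so V = 11.2 × 93.89/653.9 = 1.61 V.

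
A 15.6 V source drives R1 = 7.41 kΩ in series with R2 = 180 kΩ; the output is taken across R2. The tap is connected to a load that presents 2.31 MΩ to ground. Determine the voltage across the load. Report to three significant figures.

The load sits in parallel with R2: R2‖R_L = (180 × 2310) / (180 + 2310) = 167.0 kΩ.
V_out = 15.6 × 167.0 / (7.41 + 167.0) = 15.6 × 167.0/174.4 = 14.9 V.
(Unloaded it would have been 15.0 V.)

V_out ≈ 14.9 V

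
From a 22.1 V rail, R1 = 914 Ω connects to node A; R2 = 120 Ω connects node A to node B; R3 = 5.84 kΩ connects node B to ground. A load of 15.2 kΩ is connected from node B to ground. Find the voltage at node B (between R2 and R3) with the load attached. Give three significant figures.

At node B, R3 is in parallel with the load: R3‖R_L = 4219 Ω.
Below node A the resistance is R2 + (R3‖R_L) = 4339 Ω, so V_A = 22.1 × 4339/5253 = 18.25 V.
Then V_B = V_A × (R3‖R_L)/(R2 + R3‖R_L) = 18.25 × 4219/4339 = 17.7 V.

V ≈ 17.7 V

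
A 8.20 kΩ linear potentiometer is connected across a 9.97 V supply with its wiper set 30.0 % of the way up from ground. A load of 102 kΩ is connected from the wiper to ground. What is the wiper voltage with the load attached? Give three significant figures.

The wiper splits the pot into (1−α)R = 5.740 kΩ above and αR = 2.460 kΩ below.
Lower section ‖ load = 2.402 kΩ.
V_wiper = 9.97 × 2.402/(5.740 + 2.402) = 2.94 V.

V ≈ 2.94 V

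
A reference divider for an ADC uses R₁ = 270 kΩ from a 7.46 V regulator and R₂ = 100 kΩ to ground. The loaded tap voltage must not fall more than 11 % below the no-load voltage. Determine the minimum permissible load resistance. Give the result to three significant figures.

R_L(min) ≈ 590 kΩ

Output resistance R_th = R₁‖R₂ = (270 × 100)/370.0 = 72.97 kΩ.
The fractional drop is R_th/(R_th + R_L); requiring this ≤ 0.110 gives R_L ≥ R_th(1/0.110 − 1) = 72.97 × 8.091 = 590 kΩ.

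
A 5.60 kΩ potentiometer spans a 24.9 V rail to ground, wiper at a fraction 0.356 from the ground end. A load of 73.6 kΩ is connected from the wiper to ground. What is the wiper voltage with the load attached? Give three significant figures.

The wiper splits the pot into (1−α)R = 3.606 kΩ above and αR = 1.994 kΩ below.
Lower section ‖ load = 1.941 kΩ.
V_wiper = 24.9 × 1.941/(3.606 + 1.941) = 8.71 V.

V ≈ 8.71 V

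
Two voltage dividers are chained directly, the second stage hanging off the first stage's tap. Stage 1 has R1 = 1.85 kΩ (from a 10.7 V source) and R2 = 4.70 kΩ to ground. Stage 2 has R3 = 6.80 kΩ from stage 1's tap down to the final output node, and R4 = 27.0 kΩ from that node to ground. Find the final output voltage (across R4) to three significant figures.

V_out ≈ 5.90 V

Stage 2 presents R3+R4 = 33.80 kΩ as a load on stage 1's tap.
Stage 1's lower leg becomes R2‖(R3+R4) = 4.126 kΩ, so V_mid = 10.7 × 4.126/5.976 = 7.388 V.
Stage 2 is itself unloaded: V_out = V_mid × R4/(R3+R4) = 7.388 × 27.0/33.80 = 5.90 V.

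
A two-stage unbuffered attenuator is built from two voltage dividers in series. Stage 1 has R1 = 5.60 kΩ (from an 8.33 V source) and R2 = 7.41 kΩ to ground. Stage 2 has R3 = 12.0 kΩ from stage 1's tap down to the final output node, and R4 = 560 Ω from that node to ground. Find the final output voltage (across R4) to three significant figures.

V_out ≈ 0.169 V

Stage 2 presents R3+R4 = 12560 Ω as a load on stage 1's tap.
Stage 1's lower leg becomes R2‖(R3+R4) = 4660 Ω, so V_mid = 8.33 × 4660/10260 = 3.784 V.
Stage 2 is itself unloaded: V_out = V_mid × R4/(R3+R4) = 3.784 × 560/12560 = 0.169 V.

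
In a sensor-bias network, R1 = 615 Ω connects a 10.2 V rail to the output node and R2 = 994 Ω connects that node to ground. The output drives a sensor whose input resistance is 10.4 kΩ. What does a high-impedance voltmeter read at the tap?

The load sits in parallel with R2: R2‖R_L = (994 × 10400) / (994 + 10400) = 907.3 Ω.
V_out = 10.2 × 907.3 / (615 + 907.3) = 10.2 × 907.3/1522 = 6.08 V.
(Unloaded it would have been 6.30 V.)

V_out ≈ 6.08 V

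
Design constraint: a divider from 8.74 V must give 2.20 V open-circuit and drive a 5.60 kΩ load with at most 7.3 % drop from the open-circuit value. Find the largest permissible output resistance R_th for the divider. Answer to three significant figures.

R_th ≤ 441 Ω

Loading drop = R_th/(R_th + R_L) ≤ 0.0730, so R_th ≤ R_L · ε/(1−ε) = 5.60 kΩ × 0.0730/0.9270 = 441 Ω.
(Any R1, R2 with R2/(R1+R2) = 0.252 and R1‖R2 ≤ 441 Ω will meet the spec.)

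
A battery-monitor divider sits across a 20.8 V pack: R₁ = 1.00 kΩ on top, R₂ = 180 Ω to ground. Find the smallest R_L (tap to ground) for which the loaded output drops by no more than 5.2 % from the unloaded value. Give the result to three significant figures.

Output resistance R_th = R₁‖R₂ = (1000 × 180)/1180 = 152.5 Ω.
The fractional drop is R_th/(R_th + R_L); requiring this ≤ 0.0520 gives R_L ≥ R_th(1/0.0520 − 1) = 152.5 × 18.23 = 2.78 kΩ.

R_L(min) ≈ 2.78 kΩ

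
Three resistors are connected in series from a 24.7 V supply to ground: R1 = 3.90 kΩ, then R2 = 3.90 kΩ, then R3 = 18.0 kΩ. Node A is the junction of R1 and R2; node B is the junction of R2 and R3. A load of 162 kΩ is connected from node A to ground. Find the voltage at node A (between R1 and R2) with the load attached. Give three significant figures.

Below node A the series string R2+R3 = 21.90 kΩ sits in parallel with the 162 kΩ load: 19.29 kΩ.
V_A = 24.7 × 19.29/(3.90 + 19.29) = 20.5 V.

V ≈ 20.5 V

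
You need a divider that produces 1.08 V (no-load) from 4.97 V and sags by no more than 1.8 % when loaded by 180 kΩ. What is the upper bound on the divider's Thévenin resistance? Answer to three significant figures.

R_th ≤ 3.30 kΩ

Loading drop = R_th/(R_th + R_L) ≤ 0.0180, so R_th ≤ R_L · ε/(1−ε) = 180 kΩ × 0.0180/0.9820 = 3.30 kΩ.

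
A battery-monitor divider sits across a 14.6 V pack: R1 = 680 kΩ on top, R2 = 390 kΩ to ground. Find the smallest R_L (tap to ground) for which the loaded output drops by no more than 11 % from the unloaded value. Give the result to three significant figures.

Output resistance R_th = R1‖R2 = (680 × 390)/1070 = 247.9 kΩ.
The fractional drop is R_th/(R_th + R_L); requiring this ≤ 0.110 gives R_L ≥ R_th(1/0.110 − 1) = 247.9 × 8.091 = 2.01 MΩ.

R_L(min) ≈ 2.01 MΩ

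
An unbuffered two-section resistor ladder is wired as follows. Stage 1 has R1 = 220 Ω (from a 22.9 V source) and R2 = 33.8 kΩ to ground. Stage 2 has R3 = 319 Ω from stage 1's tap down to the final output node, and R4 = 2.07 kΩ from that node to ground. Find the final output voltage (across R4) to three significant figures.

Stage 2 presents R3+R4 = 2389 Ω as a load on stage 1's tap.
Stage 1's lower leg becomes R2‖(R3+R4) = 2231 Ω, so V_mid = 22.9 × 2231/2451 = 20.84 V.
Stage 2 is itself unloaded: V_out = V_mid × R4/(R3+R4) = 20.84 × 2070/2389 = 18.1 V.

V_out ≈ 18.1 V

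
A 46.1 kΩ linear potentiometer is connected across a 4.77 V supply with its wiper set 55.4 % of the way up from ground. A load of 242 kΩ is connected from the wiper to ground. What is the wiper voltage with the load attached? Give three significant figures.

V ≈ 2.52 V

The wiper splits the pot into (1−α)R = 20.56 kΩ above and αR = 25.54 kΩ below.
Lower section ‖ load = 23.10 kΩ.
V_wiper = 4.77 × 23.10/(20.56 + 23.10) = 2.52 V.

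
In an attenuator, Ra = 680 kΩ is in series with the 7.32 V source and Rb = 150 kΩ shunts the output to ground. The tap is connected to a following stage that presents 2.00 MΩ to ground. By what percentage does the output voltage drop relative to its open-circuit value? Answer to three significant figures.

5.79 %

The divider's output (Thévenin) resistance is Ra‖Rb = 122.9 kΩ.
Fractional drop under load = R_th/(R_th + R_L) = 122.9 / (122.9 + 2000) = 0.05789.
So the output falls by 5.79 %.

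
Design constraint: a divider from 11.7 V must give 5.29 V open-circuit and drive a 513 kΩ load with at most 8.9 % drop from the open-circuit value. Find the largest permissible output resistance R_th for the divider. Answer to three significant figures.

R_th ≤ 50.1 kΩ

Loading drop = R_th/(R_th + R_L) ≤ 0.0890, so R_th ≤ R_L · ε/(1−ε) = 513 kΩ × 0.0890/0.9110 = 50.1 kΩ.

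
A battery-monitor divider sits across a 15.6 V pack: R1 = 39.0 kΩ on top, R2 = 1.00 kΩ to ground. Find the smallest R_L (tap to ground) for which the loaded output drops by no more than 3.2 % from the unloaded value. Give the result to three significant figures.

R_L(min) ≈ 29.5 kΩ

Output resistance R_th = R1‖R2 = (39000 × 1000)/40000 = 975.0 Ω.
The fractional drop is R_th/(R_th + R_L); requiring this ≤ 0.0320 gives R_L ≥ R_th(1/0.0320 − 1) = 975.0 × 30.25 = 29.5 kΩ.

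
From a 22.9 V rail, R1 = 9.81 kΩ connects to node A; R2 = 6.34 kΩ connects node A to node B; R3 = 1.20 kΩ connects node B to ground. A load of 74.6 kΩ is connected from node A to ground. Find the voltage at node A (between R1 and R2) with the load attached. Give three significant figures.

Below node A the series string R2+R3 = 7.540 kΩ sits in parallel with the 74.6 kΩ load: 6.848 kΩ.
V_A = 22.9 × 6.848/(9.81 + 6.848) = 9.41 V.

V ≈ 9.41 V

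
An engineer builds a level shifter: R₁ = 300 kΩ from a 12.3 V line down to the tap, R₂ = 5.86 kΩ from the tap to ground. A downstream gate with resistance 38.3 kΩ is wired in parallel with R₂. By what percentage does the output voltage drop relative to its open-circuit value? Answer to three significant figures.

Unloaded V = 12.3 × 5.86/305.9 = 0.23566 V.
Loaded: R₂‖R_L = 5.082 kΩ, giving V = 12.3 × 5.082/305.1 = 0.20491 V.
Drop = (0.23566 − 0.20491) / 0.23566 = 13.0 %.

13.0 %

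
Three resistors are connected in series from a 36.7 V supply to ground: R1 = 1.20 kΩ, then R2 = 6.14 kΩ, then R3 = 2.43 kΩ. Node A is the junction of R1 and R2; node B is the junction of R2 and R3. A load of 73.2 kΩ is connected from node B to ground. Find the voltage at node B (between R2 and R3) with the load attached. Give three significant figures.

At node B, R3 is in parallel with the load: R3‖R_L = 2.352 kΩ.
Below node A the resistance is R2 + (R3‖R_L) = 8.492 kΩ, so V_A = 36.7 × 8.492/9.692 = 32.16 V.
Then V_B = V_A × (R3‖R_L)/(R2 + R3‖R_L) = 32.16 × 2.352/8.492 = 8.91 V.

V ≈ 8.91 V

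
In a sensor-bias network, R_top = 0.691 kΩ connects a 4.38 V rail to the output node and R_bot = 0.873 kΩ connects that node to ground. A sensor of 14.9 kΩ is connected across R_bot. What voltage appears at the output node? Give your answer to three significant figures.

V_out ≈ 2.38 V

The load sits in parallel with R_bot: R_bot‖R_L = (873 × 14900) / (873 + 14900) = 824.7 Ω.
V_out = 4.38 × 824.7 / (691 + 824.7) = 4.38 × 824.7/1516 = 2.38 V.
(Unloaded it would have been 2.44 V.)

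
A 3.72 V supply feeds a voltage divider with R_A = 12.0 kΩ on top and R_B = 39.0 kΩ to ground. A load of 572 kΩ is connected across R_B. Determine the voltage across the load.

The load sits in parallel with R_B: R_B‖R_L = (39.0 × 572) / (39.0 + 572) = 36.51 kΩ.
V_out = 3.72 × 36.51 / (12.0 + 36.51) = 3.72 × 36.51/48.51 = 2.80 V.

V_out ≈ 2.80 V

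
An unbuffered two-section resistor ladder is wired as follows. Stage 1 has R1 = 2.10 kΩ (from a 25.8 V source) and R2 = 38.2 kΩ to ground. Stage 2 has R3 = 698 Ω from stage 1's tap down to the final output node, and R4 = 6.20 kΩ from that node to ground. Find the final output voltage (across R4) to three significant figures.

V_out ≈ 17.1 V

Stage 2 presents R3+R4 = 6898 Ω as a load on stage 1's tap.
Stage 1's lower leg becomes R2‖(R3+R4) = 5843 Ω, so V_mid = 25.8 × 5843/7943 = 18.98 V.
Stage 2 is itself unloaded: V_out = V_mid × R4/(R3+R4) = 18.98 × 6200/6898 = 17.1 V.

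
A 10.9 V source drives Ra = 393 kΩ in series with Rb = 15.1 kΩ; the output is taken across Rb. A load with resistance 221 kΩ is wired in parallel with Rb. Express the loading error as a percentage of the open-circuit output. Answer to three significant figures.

6.17 %

The divider's output (Thévenin) resistance is Ra‖Rb = 14.54 kΩ.
Fractional drop under load = R_th/(R_th + R_L) = 14.54 / (14.54 + 221) = 0.06174.
So the output falls by 6.17 %.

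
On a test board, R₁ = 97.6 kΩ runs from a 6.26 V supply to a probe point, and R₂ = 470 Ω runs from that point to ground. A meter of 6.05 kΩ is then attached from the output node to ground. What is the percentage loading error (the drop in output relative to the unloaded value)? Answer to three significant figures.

The divider's output (Thévenin) resistance is R₁‖R₂ = 467.7 Ω.
Fractional drop under load = R_th/(R_th + R_L) = 467.7 / (467.7 + 6050) = 0.07177.
So the output falls by 7.18 %.

7.18 %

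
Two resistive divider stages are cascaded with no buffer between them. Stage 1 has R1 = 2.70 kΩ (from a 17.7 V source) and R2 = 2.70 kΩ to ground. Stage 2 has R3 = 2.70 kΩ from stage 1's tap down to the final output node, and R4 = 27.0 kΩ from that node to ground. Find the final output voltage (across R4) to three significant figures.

V_out ≈ 7.70 V

Stage 2 presents R3+R4 = 29.70 kΩ as a load on stage 1's tap.
Stage 1's lower leg becomes R2‖(R3+R4) = 2.475 kΩ, so V_mid = 17.7 × 2.475/5.175 = 8.465 V.
Stage 2 is itself unloaded: V_out = V_mid × R4/(R3+R4) = 8.465 × 27.0/29.70 = 7.70 V.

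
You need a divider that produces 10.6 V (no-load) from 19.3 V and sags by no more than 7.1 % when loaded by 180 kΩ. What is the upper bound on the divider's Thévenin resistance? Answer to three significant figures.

Loading drop = R_th/(R_th + R_L) ≤ 0.0710, so R_th ≤ R_L · ε/(1−ε) = 180 kΩ × 0.0710/0.9290 = 13.8 kΩ.
(Any R1, R2 with R2/(R1+R2) = 0.549 and R1‖R2 ≤ 13.8 kΩ will meet the spec.)

R_th ≤ 13.8 kΩ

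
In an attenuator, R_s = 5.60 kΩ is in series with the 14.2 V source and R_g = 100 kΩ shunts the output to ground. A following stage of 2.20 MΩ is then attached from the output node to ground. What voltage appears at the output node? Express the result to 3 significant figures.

V_out ≈ 13.4 V

The load sits in parallel with R_g: R_g‖R_L = (100 × 2200) / (100 + 2200) = 95.65 kΩ.
V_out = 14.2 × 95.65 / (5.60 + 95.65) = 14.2 × 95.65/101.3 = 13.4 V.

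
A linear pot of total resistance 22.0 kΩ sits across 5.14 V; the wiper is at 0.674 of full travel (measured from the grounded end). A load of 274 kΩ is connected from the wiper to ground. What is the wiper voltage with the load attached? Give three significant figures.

The wiper splits the pot into (1−α)R = 7.172 kΩ above and αR = 14.83 kΩ below.
Lower section ‖ load = 14.07 kΩ.
V_wiper = 5.14 × 14.07/(7.172 + 14.07) = 3.40 V.

V ≈ 3.40 V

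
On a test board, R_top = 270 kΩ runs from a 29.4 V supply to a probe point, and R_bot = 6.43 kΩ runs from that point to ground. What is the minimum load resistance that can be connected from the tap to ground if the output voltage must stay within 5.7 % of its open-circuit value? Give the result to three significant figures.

R_L(min) ≈ 104 kΩ

Output resistance R_th = R_top‖R_bot = (270 × 6.43)/276.4 = 6.280 kΩ.
The fractional drop is R_th/(R_th + R_L); requiring this ≤ 0.0570 gives R_L ≥ R_th(1/0.0570 − 1) = 6.280 × 16.54 = 104 kΩ.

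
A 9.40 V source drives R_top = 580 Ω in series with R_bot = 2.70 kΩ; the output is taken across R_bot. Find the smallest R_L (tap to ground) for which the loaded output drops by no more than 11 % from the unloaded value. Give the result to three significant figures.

Output resistance R_th = R_top‖R_bot = (580 × 2700)/3280 = 477.4 Ω.
The fractional drop is R_th/(R_th + R_L); requiring this ≤ 0.110 gives R_L ≥ R_th(1/0.110 − 1) = 477.4 × 8.091 = 3.86 kΩ.

R_L(min) ≈ 3.86 kΩ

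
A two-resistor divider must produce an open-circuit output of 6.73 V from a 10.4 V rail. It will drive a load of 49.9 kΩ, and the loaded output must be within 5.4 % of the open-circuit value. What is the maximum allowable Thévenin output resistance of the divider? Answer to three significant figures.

R_th ≤ 2.85 kΩ

Loading drop = R_th/(R_th + R_L) ≤ 0.0540, so R_th ≤ R_L · ε/(1−ε) = 49.9 kΩ × 0.0540/0.9460 = 2.85 kΩ.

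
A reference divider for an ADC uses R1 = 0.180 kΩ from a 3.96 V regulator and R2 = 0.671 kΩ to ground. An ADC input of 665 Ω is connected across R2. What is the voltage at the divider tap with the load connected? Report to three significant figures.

V_out ≈ 2.57 V

The load sits in parallel with R2: R2‖R_L = (671 × 665) / (671 + 665) = 334.0 Ω.
V_out = 3.96 × 334.0 / (180 + 334.0) = 3.96 × 334.0/514.0 = 2.57 V.
(Unloaded it would have been 3.12 V.)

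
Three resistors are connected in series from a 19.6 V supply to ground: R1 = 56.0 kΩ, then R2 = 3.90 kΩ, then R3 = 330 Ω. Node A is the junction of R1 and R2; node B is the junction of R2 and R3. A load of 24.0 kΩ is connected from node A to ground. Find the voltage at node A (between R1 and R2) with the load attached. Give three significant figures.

V ≈ 1.18 V

Below node A the series string R2+R3 = 4230 Ω sits in parallel with the 24000 Ω load: 3596 Ω.
V_A = 19.6 × 3596/(56000 + 3596) = 1.18 V.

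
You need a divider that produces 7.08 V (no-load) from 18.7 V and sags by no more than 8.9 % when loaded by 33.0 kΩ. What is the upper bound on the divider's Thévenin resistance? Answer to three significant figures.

Loading drop = R_th/(R_th + R_L) ≤ 0.0890, so R_th ≤ R_L · ε/(1−ε) = 33.0 kΩ × 0.0890/0.9110 = 3.22 kΩ.

R_th ≤ 3.22 kΩ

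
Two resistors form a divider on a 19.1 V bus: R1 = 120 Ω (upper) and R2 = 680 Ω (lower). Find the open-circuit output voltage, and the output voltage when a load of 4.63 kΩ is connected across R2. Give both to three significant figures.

Open-circuit: V = 19.1 × 680/(120 + 680) = 16.2 V.
With the load, R2 becomes R2‖R_L = 592.9 Ω, so V = 19.1 × 592.9/712.9 = 15.9 V.

Unloaded: 16.2 V; loaded: 15.9 V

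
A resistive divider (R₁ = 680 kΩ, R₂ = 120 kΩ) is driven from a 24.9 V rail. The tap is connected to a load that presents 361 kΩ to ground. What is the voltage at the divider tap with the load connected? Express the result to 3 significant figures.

V_out ≈ 2.91 V

The load sits in parallel with R₂: R₂‖R_L = (120 × 361) / (120 + 361) = 90.06 kΩ.
V_out = 24.9 × 90.06 / (680 + 90.06) = 24.9 × 90.06/770.1 = 2.91 V.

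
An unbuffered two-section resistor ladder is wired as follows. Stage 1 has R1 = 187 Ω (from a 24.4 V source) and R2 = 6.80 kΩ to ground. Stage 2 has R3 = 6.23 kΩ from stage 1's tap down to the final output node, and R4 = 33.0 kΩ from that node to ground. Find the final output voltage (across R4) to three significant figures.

V_out ≈ 19.9 V

Stage 2 presents R3+R4 = 39230 Ω as a load on stage 1's tap.
Stage 1's lower leg becomes R2‖(R3+R4) = 5795 Ω, so V_mid = 24.4 × 5795/5982 = 23.64 V.
Stage 2 is itself unloaded: V_out = V_mid × R4/(R3+R4) = 23.64 × 33000/39230 = 19.9 V.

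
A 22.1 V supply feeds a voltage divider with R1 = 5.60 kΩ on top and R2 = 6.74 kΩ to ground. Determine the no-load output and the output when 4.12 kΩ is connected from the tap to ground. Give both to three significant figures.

Open-circuit: V = 22.1 × 6.74/(5.60 + 6.74) = 12.1 V.
With the load, R2 becomes R2‖R_L = 2.557 kΩ, so V = 22.1 × 2.557/8.157 = 6.93 V.

Unloaded: 12.1 V; loaded: 6.93 V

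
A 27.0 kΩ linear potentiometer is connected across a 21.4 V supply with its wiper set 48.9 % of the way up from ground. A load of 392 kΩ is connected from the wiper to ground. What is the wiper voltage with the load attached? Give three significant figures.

The wiper splits the pot into (1−α)R = 13.80 kΩ above and αR = 13.20 kΩ below.
Lower section ‖ load = 12.77 kΩ.
V_wiper = 21.4 × 12.77/(13.80 + 12.77) = 10.3 V.

V ≈ 10.3 V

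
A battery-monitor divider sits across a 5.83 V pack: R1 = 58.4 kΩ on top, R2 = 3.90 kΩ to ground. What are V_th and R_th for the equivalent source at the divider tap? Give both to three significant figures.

V_th = 0.365 V, R_th = 3.66 kΩ

V_th is the open-circuit tap voltage: 5.83 × 3.90/(58.4 + 3.90) = 0.365 V.
With the supply zeroed, R1 and R2 appear in parallel from the tap: R_th = R1‖R2 = (58.4 × 3.90)/62.30 = 3.66 kΩ.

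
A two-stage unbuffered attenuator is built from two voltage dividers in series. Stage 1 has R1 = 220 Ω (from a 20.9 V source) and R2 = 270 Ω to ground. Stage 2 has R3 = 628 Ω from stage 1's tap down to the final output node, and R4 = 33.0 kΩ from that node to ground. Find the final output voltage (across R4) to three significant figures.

V_out ≈ 11.3 V

Stage 2 presents R3+R4 = 33630 Ω as a load on stage 1's tap.
Stage 1's lower leg becomes R2‖(R3+R4) = 267.8 Ω, so V_mid = 20.9 × 267.8/487.8 = 11.47 V.
Stage 2 is itself unloaded: V_out = V_mid × R4/(R3+R4) = 11.47 × 33000/33630 = 11.3 V.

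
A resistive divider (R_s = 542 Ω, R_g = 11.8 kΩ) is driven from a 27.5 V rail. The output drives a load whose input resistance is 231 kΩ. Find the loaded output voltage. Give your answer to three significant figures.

V_out ≈ 26.2 V

The load sits in parallel with R_g: R_g‖R_L = (11800 × 231000) / (11800 + 231000) = 11230 Ω.
V_out = 27.5 × 11230 / (542 + 11230) = 27.5 × 11230/11770 = 26.2 V.
(Unloaded it would have been 26.3 V.)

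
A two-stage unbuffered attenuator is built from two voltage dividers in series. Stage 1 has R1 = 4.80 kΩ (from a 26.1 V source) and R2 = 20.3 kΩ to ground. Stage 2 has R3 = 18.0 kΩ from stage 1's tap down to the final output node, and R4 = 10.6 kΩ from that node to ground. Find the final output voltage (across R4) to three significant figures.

V_out ≈ 6.89 V

Stage 2 presents R3+R4 = 28.60 kΩ as a load on stage 1's tap.
Stage 1's lower leg becomes R2‖(R3+R4) = 11.87 kΩ, so V_mid = 26.1 × 11.87/16.67 = 18.59 V.
Stage 2 is itself unloaded: V_out = V_mid × R4/(R3+R4) = 18.59 × 10.6/28.60 = 6.89 V.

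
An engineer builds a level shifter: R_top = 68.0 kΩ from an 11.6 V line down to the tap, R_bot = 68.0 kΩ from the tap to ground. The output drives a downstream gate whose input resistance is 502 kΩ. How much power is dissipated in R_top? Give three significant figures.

P ≈ 0.559 mW

Total resistance from the source is R_top + (R_bot‖R_L) = 127.9 kΩ, so I = 11.6/127.9 kΩ = 0.09070 mA.
P = I²·R_top = (0.09070 mA)² × 68.0 kΩ = 0.559 mW.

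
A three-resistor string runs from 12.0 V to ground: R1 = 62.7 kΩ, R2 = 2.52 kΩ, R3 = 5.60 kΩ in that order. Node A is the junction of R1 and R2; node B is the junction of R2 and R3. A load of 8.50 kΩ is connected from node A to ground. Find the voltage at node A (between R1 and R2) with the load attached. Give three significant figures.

V ≈ 0.745 V

Below node A the series string R2+R3 = 8.120 kΩ sits in parallel with the 8.50 kΩ load: 4.153 kΩ.
V_A = 12.0 × 4.153/(62.7 + 4.153) = 0.745 V.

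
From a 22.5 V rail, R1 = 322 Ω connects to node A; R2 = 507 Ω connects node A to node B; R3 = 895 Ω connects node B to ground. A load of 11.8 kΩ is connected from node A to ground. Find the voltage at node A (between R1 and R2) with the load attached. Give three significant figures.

V ≈ 17.9 V

Below node A the series string R2+R3 = 1402 Ω sits in parallel with the 11800 Ω load: 1253 Ω.
V_A = 22.5 × 1253/(322 + 1253) = 17.9 V.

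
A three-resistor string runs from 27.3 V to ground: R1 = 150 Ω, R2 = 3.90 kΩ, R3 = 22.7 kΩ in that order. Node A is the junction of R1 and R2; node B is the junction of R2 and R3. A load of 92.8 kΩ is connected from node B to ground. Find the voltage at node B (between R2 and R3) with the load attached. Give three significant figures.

V ≈ 22.3 V

At node B, R3 is in parallel with the load: R3‖R_L = 18240 Ω.
Below node A the resistance is R2 + (R3‖R_L) = 22140 Ω, so V_A = 27.3 × 22140/22290 = 27.12 V.
Then V_B = V_A × (R3‖R_L)/(R2 + R3‖R_L) = 27.12 × 18240/22140 = 22.3 V.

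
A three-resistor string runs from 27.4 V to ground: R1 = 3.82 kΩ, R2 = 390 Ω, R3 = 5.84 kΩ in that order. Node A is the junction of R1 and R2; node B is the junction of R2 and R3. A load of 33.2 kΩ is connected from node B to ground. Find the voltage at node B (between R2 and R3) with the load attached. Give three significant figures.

At node B, R3 is in parallel with the load: R3‖R_L = 4966 Ω.
Below node A the resistance is R2 + (R3‖R_L) = 5356 Ω, so V_A = 27.4 × 5356/9176 = 15.99 V.
Then V_B = V_A × (R3‖R_L)/(R2 + R3‖R_L) = 15.99 × 4966/5356 = 14.8 V.

V ≈ 14.8 V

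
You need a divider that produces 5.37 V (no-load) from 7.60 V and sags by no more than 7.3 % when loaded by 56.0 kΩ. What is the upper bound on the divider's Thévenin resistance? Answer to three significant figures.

Loading drop = R_th/(R_th + R_L) ≤ 0.0730, so R_th ≤ R_L · ε/(1−ε) = 56.0 kΩ × 0.0730/0.9270 = 4.41 kΩ.

R_th ≤ 4.41 kΩ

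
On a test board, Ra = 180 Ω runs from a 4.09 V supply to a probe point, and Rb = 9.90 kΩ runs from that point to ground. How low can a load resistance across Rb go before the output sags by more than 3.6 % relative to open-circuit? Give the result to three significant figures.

Output resistance R_th = Ra‖Rb = (180 × 9900)/10080 = 176.8 Ω.
The fractional drop is R_th/(R_th + R_L); requiring this ≤ 0.0360 gives R_L ≥ R_th(1/0.0360 − 1) = 176.8 × 26.78 = 4.73 kΩ.

R_L(min) ≈ 4.73 kΩ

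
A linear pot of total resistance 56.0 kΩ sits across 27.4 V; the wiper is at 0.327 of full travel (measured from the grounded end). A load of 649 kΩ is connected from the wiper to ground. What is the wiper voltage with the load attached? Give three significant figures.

The wiper splits the pot into (1−α)R = 37.69 kΩ above and αR = 18.31 kΩ below.
Lower section ‖ load = 17.81 kΩ.
V_wiper = 27.4 × 17.81/(37.69 + 17.81) = 8.79 V.

V ≈ 8.79 V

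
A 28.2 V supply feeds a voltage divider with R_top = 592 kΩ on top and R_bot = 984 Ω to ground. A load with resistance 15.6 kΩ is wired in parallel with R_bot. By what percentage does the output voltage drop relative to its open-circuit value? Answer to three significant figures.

5.92 %

The divider's output (Thévenin) resistance is R_top‖R_bot = 982.4 Ω.
Fractional drop under load = R_th/(R_th + R_L) = 982.4 / (982.4 + 15600) = 0.05924.
So the output falls by 5.92 %.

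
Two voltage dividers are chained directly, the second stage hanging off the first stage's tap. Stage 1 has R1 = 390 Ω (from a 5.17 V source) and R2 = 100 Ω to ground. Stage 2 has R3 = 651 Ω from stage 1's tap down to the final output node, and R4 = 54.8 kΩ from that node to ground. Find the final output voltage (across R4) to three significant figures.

Stage 2 presents R3+R4 = 55450 Ω as a load on stage 1's tap.
Stage 1's lower leg becomes R2‖(R3+R4) = 99.82 Ω, so V_mid = 5.17 × 99.82/489.8 = 1.054 V.
Stage 2 is itself unloaded: V_out = V_mid × R4/(R3+R4) = 1.054 × 54800/55450 = 1.04 V.

V_out ≈ 1.04 V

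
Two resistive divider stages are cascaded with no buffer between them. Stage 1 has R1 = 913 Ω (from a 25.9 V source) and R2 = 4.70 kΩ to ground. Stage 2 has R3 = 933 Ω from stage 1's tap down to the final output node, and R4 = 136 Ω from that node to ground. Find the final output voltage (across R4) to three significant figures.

V_out ≈ 1.61 V

Stage 2 presents R3+R4 = 1069 Ω as a load on stage 1's tap.
Stage 1's lower leg becomes R2‖(R3+R4) = 870.9 Ω, so V_mid = 25.9 × 870.9/1784 = 12.64 V.
Stage 2 is itself unloaded: V_out = V_mid × R4/(R3+R4) = 12.64 × 136/1069 = 1.61 V.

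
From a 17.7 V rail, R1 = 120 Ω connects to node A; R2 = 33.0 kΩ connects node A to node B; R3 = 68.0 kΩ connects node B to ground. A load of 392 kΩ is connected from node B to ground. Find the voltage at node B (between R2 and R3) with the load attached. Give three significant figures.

V ≈ 11.3 V

At node B, R3 is in parallel with the load: R3‖R_L = 57950 Ω.
Below node A the resistance is R2 + (R3‖R_L) = 90950 Ω, so V_A = 17.7 × 90950/91070 = 17.68 V.
Then V_B = V_A × (R3‖R_L)/(R2 + R3‖R_L) = 17.68 × 57950/90950 = 11.3 V.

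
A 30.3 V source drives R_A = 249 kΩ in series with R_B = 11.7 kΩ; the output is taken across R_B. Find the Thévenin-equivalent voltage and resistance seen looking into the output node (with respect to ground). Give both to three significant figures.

V_th is the open-circuit tap voltage: 30.3 × 11.7/(249 + 11.7) = 1.36 V.
With the supply zeroed, R_A and R_B appear in parallel from the tap: R_th = R_A‖R_B = (249 × 11.7)/260.7 = 11.2 kΩ.

V_th = 1.36 V, R_th = 11.2 kΩ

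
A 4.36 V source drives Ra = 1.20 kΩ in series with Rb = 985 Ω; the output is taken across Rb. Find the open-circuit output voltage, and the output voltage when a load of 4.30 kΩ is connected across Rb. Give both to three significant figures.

Open-circuit: V = 4.36 × 985/(1200 + 985) = 1.97 V.
With the load, Rb becomes Rb‖R_L = 801.4 Ω, so V = 4.36 × 801.4/2001 = 1.75 V.

Unloaded: 1.97 V; loaded: 1.75 V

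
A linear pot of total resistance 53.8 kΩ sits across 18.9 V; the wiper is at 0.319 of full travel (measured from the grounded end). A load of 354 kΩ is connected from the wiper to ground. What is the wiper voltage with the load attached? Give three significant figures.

V ≈ 5.84 V

The wiper splits the pot into (1−α)R = 36.64 kΩ above and αR = 17.16 kΩ below.
Lower section ‖ load = 16.37 kΩ.
V_wiper = 18.9 × 16.37/(36.64 + 16.37) = 5.84 V.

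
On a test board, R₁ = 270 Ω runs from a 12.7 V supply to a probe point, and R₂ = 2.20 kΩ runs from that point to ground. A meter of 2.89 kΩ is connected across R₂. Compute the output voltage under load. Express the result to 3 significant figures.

The load sits in parallel with R₂: R₂‖R_L = (2200 × 2890) / (2200 + 2890) = 1249 Ω.
V_out = 12.7 × 1249 / (270 + 1249) = 12.7 × 1249/1519 = 10.4 V.

V_out ≈ 10.4 V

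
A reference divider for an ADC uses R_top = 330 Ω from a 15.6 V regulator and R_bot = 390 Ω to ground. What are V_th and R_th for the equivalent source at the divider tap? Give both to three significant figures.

V_th is the open-circuit tap voltage: 15.6 × 390/(330 + 390) = 8.45 V.
With the supply zeroed, R_top and R_bot appear in parallel from the tap: R_th = R_top‖R_bot = (330 × 390)/720.0 = 179 Ω.

V_th = 8.45 V, R_th = 179 Ω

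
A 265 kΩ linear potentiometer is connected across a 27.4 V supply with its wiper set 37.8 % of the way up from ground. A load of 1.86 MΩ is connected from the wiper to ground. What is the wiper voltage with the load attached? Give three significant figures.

The wiper splits the pot into (1−α)R = 164.8 kΩ above and αR = 100.2 kΩ below.
Lower section ‖ load = 95.05 kΩ.
V_wiper = 27.4 × 95.05/(164.8 + 95.05) = 10.0 V.

V ≈ 10.0 V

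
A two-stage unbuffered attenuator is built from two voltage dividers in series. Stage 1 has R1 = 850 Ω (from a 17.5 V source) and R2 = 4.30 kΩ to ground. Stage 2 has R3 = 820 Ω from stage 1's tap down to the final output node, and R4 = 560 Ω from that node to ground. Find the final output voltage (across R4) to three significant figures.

V_out ≈ 3.92 V

Stage 2 presents R3+R4 = 1380 Ω as a load on stage 1's tap.
Stage 1's lower leg becomes R2‖(R3+R4) = 1045 Ω, so V_mid = 17.5 × 1045/1895 = 9.649 V.
Stage 2 is itself unloaded: V_out = V_mid × R4/(R3+R4) = 9.649 × 560/1380 = 3.92 V.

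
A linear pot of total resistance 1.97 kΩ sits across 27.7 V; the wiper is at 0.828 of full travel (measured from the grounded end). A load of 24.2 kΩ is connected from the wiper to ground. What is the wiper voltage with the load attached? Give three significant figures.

The wiper splits the pot into (1−α)R = 338.8 Ω above and αR = 1631 Ω below.
Lower section ‖ load = 1528 Ω.
V_wiper = 27.7 × 1528/(338.8 + 1528) = 22.7 V.

V ≈ 22.7 V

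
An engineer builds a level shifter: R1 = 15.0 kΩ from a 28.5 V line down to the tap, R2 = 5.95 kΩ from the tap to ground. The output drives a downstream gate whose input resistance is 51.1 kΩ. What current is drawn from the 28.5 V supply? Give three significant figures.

I ≈ 1.40 mA

R2‖R_L = 5.329 kΩ, so the source sees R1 + R2‖R_L = 20.33 kΩ.
I = 28.5 V / 20.33 kΩ = 1.40 mA.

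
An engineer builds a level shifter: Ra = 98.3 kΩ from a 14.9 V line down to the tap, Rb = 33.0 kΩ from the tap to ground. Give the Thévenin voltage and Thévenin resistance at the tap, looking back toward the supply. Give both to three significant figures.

V_th is the open-circuit tap voltage: 14.9 × 33.0/(98.3 + 33.0) = 3.74 V.
With the supply zeroed, Ra and Rb appear in parallel from the tap: R_th = Ra‖Rb = (98.3 × 33.0)/131.3 = 24.7 kΩ.

V_th = 3.74 V, R_th = 24.7 kΩ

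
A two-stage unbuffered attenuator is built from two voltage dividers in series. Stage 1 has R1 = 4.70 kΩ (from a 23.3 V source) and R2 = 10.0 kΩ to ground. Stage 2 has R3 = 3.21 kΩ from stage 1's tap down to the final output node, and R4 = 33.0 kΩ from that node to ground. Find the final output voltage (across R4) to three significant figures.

V_out ≈ 13.3 V

Stage 2 presents R3+R4 = 36.21 kΩ as a load on stage 1's tap.
Stage 1's lower leg becomes R2‖(R3+R4) = 7.836 kΩ, so V_mid = 23.3 × 7.836/12.54 = 14.56 V.
Stage 2 is itself unloaded: V_out = V_mid × R4/(R3+R4) = 14.56 × 33.0/36.21 = 13.3 V.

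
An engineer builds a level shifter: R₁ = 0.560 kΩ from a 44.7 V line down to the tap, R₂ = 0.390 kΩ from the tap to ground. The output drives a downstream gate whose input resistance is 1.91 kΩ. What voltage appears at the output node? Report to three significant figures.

The load sits in parallel with R₂: R₂‖R_L = (390 × 1910) / (390 + 1910) = 323.9 Ω.
V_out = 44.7 × 323.9 / (560 + 323.9) = 44.7 × 323.9/883.9 = 16.4 V.
(Unloaded it would have been 18.4 V.)

V_out ≈ 16.4 V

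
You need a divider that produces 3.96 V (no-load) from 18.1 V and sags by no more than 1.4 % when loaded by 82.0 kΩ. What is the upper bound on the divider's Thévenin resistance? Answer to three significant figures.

Loading drop = R_th/(R_th + R_L) ≤ 0.0140, so R_th ≤ R_L · ε/(1−ε) = 82.0 kΩ × 0.0140/0.9860 = 1.16 kΩ.
(Any R1, R2 with R2/(R1+R2) = 0.219 and R1‖R2 ≤ 1.16 kΩ will meet the spec.)

R_th ≤ 1.16 kΩ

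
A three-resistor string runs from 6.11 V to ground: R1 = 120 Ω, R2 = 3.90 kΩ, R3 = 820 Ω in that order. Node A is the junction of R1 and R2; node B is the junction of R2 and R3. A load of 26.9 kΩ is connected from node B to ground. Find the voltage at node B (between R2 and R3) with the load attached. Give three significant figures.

At node B, R3 is in parallel with the load: R3‖R_L = 795.7 Ω.
Below node A the resistance is R2 + (R3‖R_L) = 4696 Ω, so V_A = 6.11 × 4696/4816 = 5.958 V.
Then V_B = V_A × (R3‖R_L)/(R2 + R3‖R_L) = 5.958 × 795.7/4696 = 1.01 V.

V ≈ 1.01 V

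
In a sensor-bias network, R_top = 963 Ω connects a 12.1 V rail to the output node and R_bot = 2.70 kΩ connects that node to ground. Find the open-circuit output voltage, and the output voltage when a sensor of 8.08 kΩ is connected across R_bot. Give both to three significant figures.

Open-circuit: V = 12.1 × 2700/(963 + 2700) = 8.92 V.
With the load, R_bot becomes R_bot‖R_L = 2024 Ω, so V = 12.1 × 2024/2987 = 8.20 V.

Unloaded: 8.92 V; loaded: 8.20 V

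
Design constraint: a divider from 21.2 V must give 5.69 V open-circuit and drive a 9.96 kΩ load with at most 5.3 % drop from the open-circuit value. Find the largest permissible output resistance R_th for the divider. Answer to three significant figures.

R_th ≤ 557 Ω

Loading drop = R_th/(R_th + R_L) ≤ 0.0530, so R_th ≤ R_L · ε/(1−ε) = 9.96 kΩ × 0.0530/0.9470 = 557 Ω.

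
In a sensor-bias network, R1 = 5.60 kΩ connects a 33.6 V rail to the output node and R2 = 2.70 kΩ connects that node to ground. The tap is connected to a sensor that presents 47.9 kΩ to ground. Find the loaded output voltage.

V_out ≈ 10.5 V

The load sits in parallel with R2: R2‖R_L = (2.70 × 47.9) / (2.70 + 47.9) = 2.556 kΩ.
V_out = 33.6 × 2.556 / (5.60 + 2.556) = 33.6 × 2.556/8.156 = 10.5 V.
(Unloaded it would have been 10.9 V.)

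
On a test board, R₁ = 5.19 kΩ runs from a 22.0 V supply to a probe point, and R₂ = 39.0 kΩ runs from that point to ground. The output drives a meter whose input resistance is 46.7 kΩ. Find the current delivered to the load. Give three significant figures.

R₂‖R_L = 21.25 kΩ; V_out = 22.0 × 21.25/26.44 = 17.68 V.
I_L = V_out / R_L = 17.68 / 46.7 kΩ = 0.379 mA.

I_L ≈ 0.379 mA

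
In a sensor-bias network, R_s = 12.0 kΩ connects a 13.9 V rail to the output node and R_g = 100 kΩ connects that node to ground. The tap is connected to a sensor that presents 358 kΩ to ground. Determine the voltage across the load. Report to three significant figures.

The load sits in parallel with R_g: R_g‖R_L = (100 × 358) / (100 + 358) = 78.17 kΩ.
V_out = 13.9 × 78.17 / (12.0 + 78.17) = 13.9 × 78.17/90.17 = 12.1 V.

V_out ≈ 12.1 V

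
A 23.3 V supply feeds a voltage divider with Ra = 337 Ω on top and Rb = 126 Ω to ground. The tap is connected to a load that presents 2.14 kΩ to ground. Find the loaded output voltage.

V_out ≈ 6.08 V

The load sits in parallel with Rb: Rb‖R_L = (126 × 2140) / (126 + 2140) = 119.0 Ω.
V_out = 23.3 × 119.0 / (337 + 119.0) = 23.3 × 119.0/456.0 = 6.08 V.
(Unloaded it would have been 6.34 V.)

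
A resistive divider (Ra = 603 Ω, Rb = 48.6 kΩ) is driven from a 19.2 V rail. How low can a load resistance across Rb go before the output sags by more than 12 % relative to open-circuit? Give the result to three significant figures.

Output resistance R_th = Ra‖Rb = (603 × 48600)/49200 = 595.6 Ω.
The fractional drop is R_th/(R_th + R_L); requiring this ≤ 0.120 gives R_L ≥ R_th(1/0.120 − 1) = 595.6 × 7.333 = 4.37 kΩ.

R_L(min) ≈ 4.37 kΩ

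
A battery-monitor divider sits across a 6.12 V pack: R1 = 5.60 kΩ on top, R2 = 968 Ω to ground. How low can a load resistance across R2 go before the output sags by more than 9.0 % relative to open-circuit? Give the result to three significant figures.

R_L(min) ≈ 8.35 kΩ

Output resistance R_th = R1‖R2 = (5600 × 968)/6568 = 825.3 Ω.
The fractional drop is R_th/(R_th + R_L); requiring this ≤ 0.0900 gives R_L ≥ R_th(1/0.0900 − 1) = 825.3 × 10.11 = 8.35 kΩ.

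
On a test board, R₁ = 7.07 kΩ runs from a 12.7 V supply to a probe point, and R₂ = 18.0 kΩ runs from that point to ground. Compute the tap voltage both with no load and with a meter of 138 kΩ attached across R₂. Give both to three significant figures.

Unloaded: 9.12 V; loaded: 8.79 V

Open-circuit: V = 12.7 × 18.0/(7.07 + 18.0) = 9.12 V.
With the load, R₂ becomes R₂‖R_L = 15.92 kΩ, so V = 12.7 × 15.92/22.99 = 8.79 V.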